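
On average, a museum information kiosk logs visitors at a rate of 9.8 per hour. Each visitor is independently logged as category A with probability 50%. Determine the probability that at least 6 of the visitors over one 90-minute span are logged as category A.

Thinning: the visitors that are logged as category A themselves form a Poisson process with rate 0.5 × 9.8 = 4.9 per hour.
Over the interval, μ = 4.9 × 1.5 = 7.35 (a 90-minute span = 1.5 hours).
P(N ≥ 6) = 1 − P(N ≤ 5) ≈ 0.7417.

0.7417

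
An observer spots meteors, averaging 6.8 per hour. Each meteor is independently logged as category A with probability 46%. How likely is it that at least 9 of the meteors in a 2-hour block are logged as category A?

Thinning: the meteors that are logged as category A themselves form a Poisson process with rate 0.46 × 6.8 = 3.128 per hour.
Over the interval, μ = 3.128 × 2 = 6.256 (a 2-hour block = 2 hours).
P(N ≥ 9) = 1 − P(N ≤ 8) ≈ 0.1803.

0.1803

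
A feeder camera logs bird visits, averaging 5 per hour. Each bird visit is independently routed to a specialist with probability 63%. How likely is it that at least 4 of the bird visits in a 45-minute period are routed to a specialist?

Thinning: the bird visits that are routed to a specialist themselves form a Poisson process with rate 0.63 × 5 = 3.15 per hour.
Over the interval, μ = 3.15 × 0.75 = 2.3625 (a 45-minute period = 0.75 hours).
P(N ≥ 4) = 1 − P(N ≤ 3) ≈ 0.2135.

0.2135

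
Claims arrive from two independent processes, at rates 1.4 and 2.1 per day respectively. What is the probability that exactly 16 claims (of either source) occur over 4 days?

0.0866

Independent Poisson processes superpose: combined rate λ = 1.4 + 2.1 = 3.5 per day.
Over the interval, μ = 3.5 × 4 = 14 (4 days).
P(N = 16) = e^(−14) · 14^16/16! ≈ 0.0866.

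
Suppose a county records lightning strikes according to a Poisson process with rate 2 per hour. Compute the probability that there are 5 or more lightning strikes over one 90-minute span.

0.1847

Over the interval, μ = 2 × 1.5 = 3 (a 90-minute span = 1.5 hours).
P(N ≥ 5) = 1 − P(N ≤ 4) = 1 − Σ_{j=0}^{4} e^(−μ) μ^j/j! ≈ 0.1847.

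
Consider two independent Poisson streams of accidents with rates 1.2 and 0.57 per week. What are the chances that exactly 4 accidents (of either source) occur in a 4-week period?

Independent Poisson processes superpose: combined rate λ = 1.2 + 0.57 = 1.77 per week.
Over the interval, μ = 1.77 × 4 = 7.08 (a 4-week period = 4 weeks).
P(N = 4) = e^(−7.08) · 7.08^4/4! ≈ 0.0881.

0.0881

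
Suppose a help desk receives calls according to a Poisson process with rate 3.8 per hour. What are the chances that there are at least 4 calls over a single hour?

With mean μ = 3.8 per hour,
P(N ≥ 4) = 1 − P(N ≤ 3) = 1 − Σ_{j=0}^{3} e^(−μ) μ^j/j! ≈ 0.5265.

0.5265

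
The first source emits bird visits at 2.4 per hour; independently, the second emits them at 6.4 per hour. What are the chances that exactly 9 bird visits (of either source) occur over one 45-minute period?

Independent Poisson processes superpose: combined rate λ = 2.4 + 6.4 = 8.8 per hour.
Over the interval, μ = 8.8 × 0.75 = 6.6 (a 45-minute period = 0.75 hours).
P(N = 9) = e^(−6.6) · 6.6^9/9! ≈ 0.0891.

0.0891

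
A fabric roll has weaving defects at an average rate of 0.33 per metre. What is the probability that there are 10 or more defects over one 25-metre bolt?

0.3148

Over the interval, μ = 0.33 × 25 = 8.25 (a 25-metre bolt = 25 metres).
P(N ≥ 10) = 1 − P(N ≤ 9) = 1 − Σ_{j=0}^{9} e^(−μ) μ^j/j! ≈ 0.3148.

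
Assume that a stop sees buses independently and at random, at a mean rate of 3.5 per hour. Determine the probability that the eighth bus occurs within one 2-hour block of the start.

Over the interval, μ = 3.5 × 2 = 7 (a 2-hour block = 2 hours).
The eighth arrival falls in the interval iff at least 8 events occur there: P(S_8 ≤ t) = P(N ≥ 8) = 1 − P(N ≤ 7) ≈ 0.4013.

0.4013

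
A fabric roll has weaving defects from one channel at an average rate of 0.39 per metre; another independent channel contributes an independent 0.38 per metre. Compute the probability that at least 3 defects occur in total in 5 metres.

Independent Poisson processes superpose: combined rate λ = 0.39 + 0.38 = 0.77 per metre.
Over the interval, μ = 0.77 × 5 = 3.85 (5 metres).
P(N ≥ 3) = 1 − P(N ≤ 2) ≈ 0.7391.

0.7391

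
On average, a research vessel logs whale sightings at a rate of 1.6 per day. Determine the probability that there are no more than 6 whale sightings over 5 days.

0.3134

Over the interval, μ = 1.6 × 5 = 8 (5 days).
P(N ≤ 6) = Σ_{j=0}^{6} e^(−μ) μ^j/j! ≈ 0.3134.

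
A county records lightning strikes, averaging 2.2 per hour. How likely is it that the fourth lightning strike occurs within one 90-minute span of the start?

Over the interval, μ = 2.2 × 1.5 = 3.3 (a 90-minute span = 1.5 hours).
The fourth arrival falls in the interval iff at least 4 events occur there: P(S_4 ≤ t) = P(N ≥ 4) = 1 − P(N ≤ 3) ≈ 0.4197.

0.4197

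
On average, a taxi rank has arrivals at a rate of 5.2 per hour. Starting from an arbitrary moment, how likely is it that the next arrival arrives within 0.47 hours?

Inter-arrival times are exponential with rate λ = 5.2 per hour.
P(T ≤ 0.47) = 1 − e^(−λt) = 1 − e^(−5.2 × 0.47) = 1 − e^(−2.444) ≈ 0.9132.

0.9132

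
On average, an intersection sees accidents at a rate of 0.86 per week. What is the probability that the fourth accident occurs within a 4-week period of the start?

0.4504

Over the interval, μ = 0.86 × 4 = 3.44 (a 4-week period = 4 weeks).
The fourth arrival falls in the interval iff at least 4 events occur there: P(S_4 ≤ t) = P(N ≥ 4) = 1 − P(N ≤ 3) ≈ 0.4504.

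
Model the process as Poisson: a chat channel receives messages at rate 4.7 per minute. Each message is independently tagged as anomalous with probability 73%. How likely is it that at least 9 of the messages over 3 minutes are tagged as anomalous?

0.6992

Thinning: the messages that are tagged as anomalous themselves form a Poisson process with rate 0.73 × 4.7 = 3.431 per minute.
Over the interval, μ = 3.431 × 3 = 10.293 (3 minutes).
P(N ≥ 9) = 1 − P(N ≤ 8) ≈ 0.6992.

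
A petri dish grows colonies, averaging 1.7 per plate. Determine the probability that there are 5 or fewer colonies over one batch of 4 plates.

0.3270

Over the interval, μ = 1.7 × 4 = 6.8 (a batch of 4 plates = 4 plates).
P(N ≤ 5) = Σ_{j=0}^{5} e^(−μ) μ^j/j! ≈ 0.3270.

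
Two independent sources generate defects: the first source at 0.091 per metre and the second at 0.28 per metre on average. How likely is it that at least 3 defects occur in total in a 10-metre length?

0.7163

Independent Poisson processes superpose: combined rate λ = 0.091 + 0.28 = 0.371 per metre.
Over the interval, μ = 0.371 × 10 = 3.71 (a 10-metre length = 10 metres).
P(N ≥ 3) = 1 − P(N ≤ 2) ≈ 0.7163.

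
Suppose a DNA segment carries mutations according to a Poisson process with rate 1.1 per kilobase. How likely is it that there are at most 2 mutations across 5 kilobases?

Over the interval, μ = 1.1 × 5 = 5.5 (5 kilobases).
P(N ≤ 2) = Σ_{j=0}^{2} e^(−μ) μ^j/j! ≈ 0.0884.

0.0884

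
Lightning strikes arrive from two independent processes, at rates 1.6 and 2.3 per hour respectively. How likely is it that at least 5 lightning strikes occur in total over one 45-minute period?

Independent Poisson processes superpose: combined rate λ = 1.6 + 2.3 = 3.9 per hour.
Over the interval, μ = 3.9 × 0.75 = 2.925 (a 45-minute period = 0.75 hours).
P(N ≥ 5) = 1 − P(N ≤ 4) ≈ 0.1723.

0.1723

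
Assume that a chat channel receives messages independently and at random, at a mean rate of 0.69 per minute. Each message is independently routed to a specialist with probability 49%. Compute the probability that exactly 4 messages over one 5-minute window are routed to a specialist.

Thinning: the messages that are routed to a specialist themselves form a Poisson process with rate 0.49 × 0.69 = 0.3381 per minute.
Over the interval, μ = 0.3381 × 5 = 1.6905 (a 5-minute window = 5 minutes).
P(N = 4) = e^(−1.6905) · 1.6905^4/4! ≈ 0.0628.

0.0628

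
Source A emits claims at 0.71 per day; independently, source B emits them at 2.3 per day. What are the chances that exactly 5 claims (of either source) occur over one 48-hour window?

Independent Poisson processes superpose: combined rate λ = 0.71 + 2.3 = 3.01 per day.
Over the interval, μ = 3.01 × 2 = 6.02 (a 48-hour window = 2 days).
P(N = 5) = e^(−6.02) · 6.02^5/5! ≈ 0.1601.

0.1601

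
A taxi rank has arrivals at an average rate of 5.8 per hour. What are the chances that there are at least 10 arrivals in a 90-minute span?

0.3731

Over the interval, μ = 5.8 × 1.5 = 8.7 (a 90-minute span = 1.5 hours).
P(N ≥ 10) = 1 − P(N ≤ 9) = 1 − Σ_{j=0}^{9} e^(−μ) μ^j/j! ≈ 0.3731.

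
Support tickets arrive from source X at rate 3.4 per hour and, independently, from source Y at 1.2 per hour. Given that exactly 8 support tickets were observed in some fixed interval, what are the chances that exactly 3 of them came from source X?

Given the total, each event is independently from source X with probability p = λ_X/(λ_X+λ_Y) = 3.4/4.6 ≈ 0.7391.
So K ~ Binomial(8, 3.4/4.6): P(K = 3) = C(8,3) · (3.4/4.6)^3 · (1.2/4.6)^5 ≈ 0.0273.

0.0273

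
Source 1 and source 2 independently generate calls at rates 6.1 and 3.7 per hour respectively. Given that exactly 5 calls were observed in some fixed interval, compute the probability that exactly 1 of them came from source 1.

0.0632

Given the total, each event is independently from source 1 with probability p = λ_1/(λ_1+λ_2) = 6.1/9.8 ≈ 0.6224.
So K ~ Binomial(5, 6.1/9.8): P(K = 1) = C(5,1) · (6.1/9.8)^1 · (3.7/9.8)^4 ≈ 0.0632.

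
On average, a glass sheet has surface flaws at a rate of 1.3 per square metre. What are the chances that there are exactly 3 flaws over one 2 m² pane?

0.2176

Over the interval, μ = 1.3 × 2 = 2.6 (a 2 m² pane = 2 square metres).
P(N = 3) = e^(−μ) μ^3/3! = e^(−2.6) · 2.6^3/6 ≈ 0.2176.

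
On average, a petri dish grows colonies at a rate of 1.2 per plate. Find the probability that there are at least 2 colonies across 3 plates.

0.8743

Over the interval, μ = 1.2 × 3 = 3.6 (3 plates).
P(N ≥ 2) = 1 − P(N ≤ 1) = 1 − Σ_{j=0}^{1} e^(−μ) μ^j/j! ≈ 0.8743.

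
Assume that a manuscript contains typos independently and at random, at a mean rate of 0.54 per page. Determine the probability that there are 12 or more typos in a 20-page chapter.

Over the interval, μ = 0.54 × 20 = 10.8 (a 20-page chapter = 20 pages).
P(N ≥ 12) = 1 − P(N ≤ 11) = 1 − Σ_{j=0}^{11} e^(−μ) μ^j/j! ≈ 0.3969.

0.3969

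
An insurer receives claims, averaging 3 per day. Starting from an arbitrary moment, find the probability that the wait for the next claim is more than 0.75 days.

0.1054

The wait for the next event is exponential with rate λ = 3 per day.
P(T > 0.75) = e^(−λt) = e^(−3 × 0.75) = e^(−2.25) ≈ 0.1054.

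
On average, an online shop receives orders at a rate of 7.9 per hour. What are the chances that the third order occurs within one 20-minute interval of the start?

0.4899

Over the interval, μ = 7.9 × 1/3 ≈ 2.63333 (a 20-minute interval = 1/3 hours).
The third arrival falls in the interval iff at least 3 events occur there: P(S_3 ≤ t) = P(N ≥ 3) = 1 − P(N ≤ 2) ≈ 0.4899.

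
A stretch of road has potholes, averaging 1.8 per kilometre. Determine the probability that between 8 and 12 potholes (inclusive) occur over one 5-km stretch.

Over the interval, μ = 1.8 × 5 = 9 (a 5-km stretch = 5 kilometres).
P(8 ≤ N ≤ 12) = Σ_{j=8}^{12} e^(−9) · 9^j/j! ≈ 0.5519.

0.5519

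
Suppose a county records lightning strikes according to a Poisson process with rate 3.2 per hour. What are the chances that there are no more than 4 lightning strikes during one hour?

With mean μ = 3.2 per hour,
P(N ≤ 4) = Σ_{j=0}^{4} e^(−μ) μ^j/j! ≈ 0.7806.

0.7806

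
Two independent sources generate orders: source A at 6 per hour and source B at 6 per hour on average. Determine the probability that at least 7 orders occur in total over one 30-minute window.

Independent Poisson processes superpose: combined rate λ = 6 + 6 = 12 per hour.
Over the interval, μ = 12 × 0.5 = 6 (a 30-minute window = 0.5 hours).
P(N ≥ 7) = 1 − P(N ≤ 6) ≈ 0.3937.

0.3937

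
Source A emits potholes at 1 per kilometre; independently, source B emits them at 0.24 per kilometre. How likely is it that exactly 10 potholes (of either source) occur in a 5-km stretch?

0.0469

Independent Poisson processes superpose: combined rate λ = 1 + 0.24 = 1.24 per kilometre.
Over the interval, μ = 1.24 × 5 = 6.2 (a 5-km stretch = 5 kilometres).
P(N = 10) = e^(−6.2) · 6.2^10/10! ≈ 0.0469.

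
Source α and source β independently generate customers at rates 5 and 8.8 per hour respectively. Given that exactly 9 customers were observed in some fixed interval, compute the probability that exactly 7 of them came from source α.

0.0120

Given the total, each event is independently from source α with probability p = λ_α/(λ_α+λ_β) = 5/13.8 ≈ 0.3623.
So K ~ Binomial(9, 5/13.8): P(K = 7) = C(9,7) · (5/13.8)^7 · (8.8/13.8)^2 ≈ 0.0120.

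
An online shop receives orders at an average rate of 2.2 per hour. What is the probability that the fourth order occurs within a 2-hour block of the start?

Over the interval, μ = 2.2 × 2 = 4.4 (a 2-hour block = 2 hours).
The fourth arrival falls in the interval iff at least 4 events occur there: P(S_4 ≤ t) = P(N ≥ 4) = 1 − P(N ≤ 3) ≈ 0.6406.

0.6406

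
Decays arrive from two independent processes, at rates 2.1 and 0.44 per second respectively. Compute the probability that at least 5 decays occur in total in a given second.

Independent Poisson processes superpose: combined rate λ = 2.1 + 0.44 = 2.54 per second.
So μ = 2.54.
P(N ≥ 5) = 1 − P(N ≤ 4) ≈ 0.1142.

0.1142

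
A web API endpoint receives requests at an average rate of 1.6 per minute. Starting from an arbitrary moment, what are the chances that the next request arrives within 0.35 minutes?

0.4288

Inter-arrival times are exponential with rate λ = 1.6 per minute.
P(T ≤ 0.35) = 1 − e^(−λt) = 1 − e^(−1.6 × 0.35) = 1 − e^(−0.56) ≈ 0.4288.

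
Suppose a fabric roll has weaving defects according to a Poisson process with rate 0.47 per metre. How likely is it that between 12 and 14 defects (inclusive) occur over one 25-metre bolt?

Over the interval, μ = 0.47 × 25 = 11.75 (a 25-metre bolt = 25 metres).
P(12 ≤ N ≤ 14) = Σ_{j=12}^{14} e^(−11.75) · 11.75^j/j! ≈ 0.3037.

0.3037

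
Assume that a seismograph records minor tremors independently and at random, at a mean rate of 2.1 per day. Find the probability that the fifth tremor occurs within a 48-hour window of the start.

0.4102

Over the interval, μ = 2.1 × 2 = 4.2 (a 48-hour window = 2 days).
The fifth arrival falls in the interval iff at least 5 events occur there: P(S_5 ≤ t) = P(N ≥ 5) = 1 − P(N ≤ 4) ≈ 0.4102.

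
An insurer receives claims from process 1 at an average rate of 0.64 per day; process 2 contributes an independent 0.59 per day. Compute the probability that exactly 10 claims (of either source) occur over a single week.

0.1125

Independent Poisson processes superpose: combined rate λ = 0.64 + 0.59 = 1.23 per day.
Over the interval, μ = 1.23 × 7 = 8.61 (a week = 7 days).
P(N = 10) = e^(−8.61) · 8.61^10/10! ≈ 0.1125.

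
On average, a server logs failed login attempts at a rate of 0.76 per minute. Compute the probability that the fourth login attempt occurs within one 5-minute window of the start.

0.5265

Over the interval, μ = 0.76 × 5 = 3.8 (a 5-minute window = 5 minutes).
The fourth arrival falls in the interval iff at least 4 events occur there: P(S_4 ≤ t) = P(N ≥ 4) = 1 − P(N ≤ 3) ≈ 0.5265.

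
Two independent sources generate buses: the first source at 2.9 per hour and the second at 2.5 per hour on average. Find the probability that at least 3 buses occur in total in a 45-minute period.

0.7691

Independent Poisson processes superpose: combined rate λ = 2.9 + 2.5 = 5.4 per hour.
Over the interval, μ = 5.4 × 0.75 = 4.05 (a 45-minute period = 0.75 hours).
P(N ≥ 3) = 1 − P(N ≤ 2) ≈ 0.7691.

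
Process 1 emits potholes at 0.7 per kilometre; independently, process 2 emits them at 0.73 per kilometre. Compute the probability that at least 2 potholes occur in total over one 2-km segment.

Independent Poisson processes superpose: combined rate λ = 0.7 + 0.73 = 1.43 per kilometre.
Over the interval, μ = 1.43 × 2 = 2.86 (a 2-km segment = 2 kilometres).
P(N ≥ 2) = 1 − P(N ≤ 1) ≈ 0.7789.

0.7789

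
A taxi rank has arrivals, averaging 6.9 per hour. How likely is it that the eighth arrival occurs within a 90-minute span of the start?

0.8097

Over the interval, μ = 6.9 × 1.5 = 10.35 (a 90-minute span = 1.5 hours).
The eighth arrival falls in the interval iff at least 8 events occur there: P(S_8 ≤ t) = P(N ≥ 8) = 1 − P(N ≤ 7) ≈ 0.8097.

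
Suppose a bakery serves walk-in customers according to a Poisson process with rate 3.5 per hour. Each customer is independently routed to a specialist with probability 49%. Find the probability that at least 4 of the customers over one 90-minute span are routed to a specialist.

0.2580

Thinning: the customers that are routed to a specialist themselves form a Poisson process with rate 0.49 × 3.5 = 1.715 per hour.
Over the interval, μ = 1.715 × 1.5 = 2.5725 (a 90-minute span = 1.5 hours).
P(N ≥ 4) = 1 − P(N ≤ 3) ≈ 0.2580.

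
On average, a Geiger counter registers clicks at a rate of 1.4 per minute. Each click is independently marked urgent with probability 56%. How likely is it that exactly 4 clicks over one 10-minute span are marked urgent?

Thinning: the clicks that are marked urgent themselves form a Poisson process with rate 0.56 × 1.4 = 0.784 per minute.
Over the interval, μ = 0.784 × 10 = 7.84 (a 10-minute span = 10 minutes).
P(N = 4) = e^(−7.84) · 7.84^4/4! ≈ 0.0620.

0.0620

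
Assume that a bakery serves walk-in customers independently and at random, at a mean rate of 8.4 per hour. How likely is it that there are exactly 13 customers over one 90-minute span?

Over the interval, μ = 8.4 × 1.5 = 12.6 (a 90-minute span = 1.5 hours).
P(N = 13) = e^(−μ) μ^13/13! = e^(−12.6) · 12.6^13/6227020800 ≈ 0.1093.

0.1093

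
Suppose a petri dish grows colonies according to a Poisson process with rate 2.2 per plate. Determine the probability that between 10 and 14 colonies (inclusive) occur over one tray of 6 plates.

0.5016

Over the interval, μ = 2.2 × 6 = 13.2 (a tray of 6 plates = 6 plates).
P(10 ≤ N ≤ 14) = Σ_{j=10}^{14} e^(−13.2) · 13.2^j/j! ≈ 0.5016.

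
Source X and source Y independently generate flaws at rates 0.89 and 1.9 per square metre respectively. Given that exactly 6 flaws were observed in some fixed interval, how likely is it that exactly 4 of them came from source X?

Given the total, each event is independently from source X with probability p = λ_X/(λ_X+λ_Y) = 0.89/2.79 ≈ 0.3190.
So K ~ Binomial(6, 0.89/2.79): P(K = 4) = C(6,4) · (0.89/2.79)^4 · (1.9/2.79)^2 ≈ 0.0720.

0.0720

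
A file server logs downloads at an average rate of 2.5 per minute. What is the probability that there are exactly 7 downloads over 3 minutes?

Over the interval, μ = 2.5 × 3 = 7.5 (3 minutes).
P(N = 7) = e^(−μ) μ^7/7! = e^(−7.5) · 7.5^7/5040 ≈ 0.1465.

0.1465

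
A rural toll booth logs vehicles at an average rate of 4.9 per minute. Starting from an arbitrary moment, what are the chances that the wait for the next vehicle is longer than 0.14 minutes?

0.5036

The wait for the next event is exponential with rate λ = 4.9 per minute.
P(T > 0.14) = e^(−λt) = e^(−4.9 × 0.14) = e^(−0.686) ≈ 0.5036.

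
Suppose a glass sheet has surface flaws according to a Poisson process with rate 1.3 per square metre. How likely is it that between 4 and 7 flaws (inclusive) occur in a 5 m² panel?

0.5609

Over the interval, μ = 1.3 × 5 = 6.5 (a 5 m² panel = 5 square metres).
P(4 ≤ N ≤ 7) = Σ_{j=4}^{7} e^(−6.5) · 6.5^j/j! ≈ 0.5609.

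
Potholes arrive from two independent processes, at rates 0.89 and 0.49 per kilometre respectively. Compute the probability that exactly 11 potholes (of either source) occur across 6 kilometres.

Independent Poisson processes superpose: combined rate λ = 0.89 + 0.49 = 1.38 per kilometre.
Over the interval, μ = 1.38 × 6 = 8.28 (6 kilometres).
P(N = 11) = e^(−8.28) · 8.28^11/11! ≈ 0.0797.

0.0797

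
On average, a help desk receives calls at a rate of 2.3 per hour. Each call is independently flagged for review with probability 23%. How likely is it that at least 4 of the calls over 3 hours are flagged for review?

Thinning: the calls that are flagged for review themselves form a Poisson process with rate 0.23 × 2.3 = 0.529 per hour.
Over the interval, μ = 0.529 × 3 = 1.587 (3 hours).
P(N ≥ 4) = 1 − P(N ≤ 3) ≈ 0.0770.

0.0770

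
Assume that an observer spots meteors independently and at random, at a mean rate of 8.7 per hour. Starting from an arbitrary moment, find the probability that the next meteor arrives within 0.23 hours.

Inter-arrival times are exponential with rate λ = 8.7 per hour.
P(T ≤ 0.23) = 1 − e^(−λt) = 1 − e^(−8.7 × 0.23) = 1 − e^(−2.001) ≈ 0.8648.

0.8648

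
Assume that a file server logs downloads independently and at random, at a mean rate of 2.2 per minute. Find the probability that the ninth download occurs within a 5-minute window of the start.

0.7680

Over the interval, μ = 2.2 × 5 = 11 (a 5-minute window = 5 minutes).
The ninth arrival falls in the interval iff at least 9 events occur there: P(S_9 ≤ t) = P(N ≥ 9) = 1 − P(N ≤ 8) ≈ 0.7680.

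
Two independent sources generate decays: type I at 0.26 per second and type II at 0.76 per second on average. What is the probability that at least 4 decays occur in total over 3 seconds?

Independent Poisson processes superpose: combined rate λ = 0.26 + 0.76 = 1.02 per second.
Over the interval, μ = 1.02 × 3 = 3.06 (3 seconds).
P(N ≥ 4) = 1 − P(N ≤ 3) ≈ 0.3662.

0.3662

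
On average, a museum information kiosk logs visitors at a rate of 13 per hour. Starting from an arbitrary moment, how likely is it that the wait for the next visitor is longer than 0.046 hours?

The wait for the next event is exponential with rate λ = 13 per hour.
P(T > 0.046) = e^(−λt) = e^(−13 × 0.046) = e^(−0.598) ≈ 0.5499.

0.5499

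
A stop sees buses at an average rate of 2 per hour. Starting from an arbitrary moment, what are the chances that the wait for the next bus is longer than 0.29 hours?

The wait for the next event is exponential with rate λ = 2 per hour.
P(T > 0.29) = e^(−λt) = e^(−2 × 0.29) = e^(−0.58) ≈ 0.5599.

0.5599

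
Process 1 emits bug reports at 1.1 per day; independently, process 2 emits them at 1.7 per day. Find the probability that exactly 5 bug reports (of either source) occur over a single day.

Independent Poisson processes superpose: combined rate λ = 1.1 + 1.7 = 2.8 per day.
So μ = 2.8.
P(N = 5) = e^(−2.8) · 2.8^5/5! ≈ 0.0872.

0.0872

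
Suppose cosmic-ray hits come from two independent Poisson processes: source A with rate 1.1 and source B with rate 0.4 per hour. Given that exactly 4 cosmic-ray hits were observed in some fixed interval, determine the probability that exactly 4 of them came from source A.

0.2892

Given the total, each event is independently from source A with probability p = λ_A/(λ_A+λ_B) = 1.1/1.5 ≈ 0.7333.
So K ~ Binomial(4, 1.1/1.5): P(K = 4) = C(4,4) · (1.1/1.5)^4 · (0.4/1.5)^0 ≈ 0.2892.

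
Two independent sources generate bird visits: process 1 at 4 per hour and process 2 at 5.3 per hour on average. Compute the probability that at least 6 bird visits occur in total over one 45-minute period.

0.6961

Independent Poisson processes superpose: combined rate λ = 4 + 5.3 = 9.3 per hour.
Over the interval, μ = 9.3 × 0.75 = 6.975 (a 45-minute period = 0.75 hours).
P(N ≥ 6) = 1 − P(N ≤ 5) ≈ 0.6961.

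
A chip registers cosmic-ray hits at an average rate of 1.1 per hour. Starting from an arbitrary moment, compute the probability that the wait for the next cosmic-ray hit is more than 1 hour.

The wait for the next event is exponential with rate λ = 1.1 per hour.
P(T > 1) = e^(−λt) = e^(−1.1 × 1) = e^(−1.1) ≈ 0.3329.

0.3329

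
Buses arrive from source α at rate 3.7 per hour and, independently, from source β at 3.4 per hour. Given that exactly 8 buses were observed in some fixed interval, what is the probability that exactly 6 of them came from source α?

Given the total, each event is independently from source α with probability p = λ_α/(λ_α+λ_β) = 3.7/7.1 ≈ 0.5211.
So K ~ Binomial(8, 3.7/7.1): P(K = 6) = C(8,6) · (3.7/7.1)^6 · (3.4/7.1)^2 ≈ 0.1286.

0.1286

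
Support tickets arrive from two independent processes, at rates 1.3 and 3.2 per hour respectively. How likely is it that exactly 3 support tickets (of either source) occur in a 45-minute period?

Independent Poisson processes superpose: combined rate λ = 1.3 + 3.2 = 4.5 per hour.
Over the interval, μ = 4.5 × 0.75 = 3.375 (a 45-minute period = 0.75 hours).
P(N = 3) = e^(−3.375) · 3.375^3/3! ≈ 0.2192.

0.2192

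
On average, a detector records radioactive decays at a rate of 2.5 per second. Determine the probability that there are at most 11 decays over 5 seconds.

0.4058

Over the interval, μ = 2.5 × 5 = 12.5 (5 seconds).
P(N ≤ 11) = Σ_{j=0}^{11} e^(−μ) μ^j/j! ≈ 0.4058.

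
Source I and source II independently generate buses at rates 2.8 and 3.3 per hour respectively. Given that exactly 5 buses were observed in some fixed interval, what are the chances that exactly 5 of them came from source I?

0.0204

Given the total, each event is independently from source I with probability p = λ_I/(λ_I+λ_II) = 2.8/6.1 ≈ 0.4590.
So K ~ Binomial(5, 2.8/6.1): P(K = 5) = C(5,5) · (2.8/6.1)^5 · (3.3/6.1)^0 ≈ 0.0204.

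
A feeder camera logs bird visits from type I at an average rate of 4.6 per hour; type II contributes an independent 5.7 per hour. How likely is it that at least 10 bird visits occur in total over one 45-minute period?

Independent Poisson processes superpose: combined rate λ = 4.6 + 5.7 = 10.3 per hour.
Over the interval, μ = 10.3 × 0.75 = 7.725 (a 45-minute period = 0.75 hours).
P(N ≥ 10) = 1 − P(N ≤ 9) ≈ 0.2499.

0.2499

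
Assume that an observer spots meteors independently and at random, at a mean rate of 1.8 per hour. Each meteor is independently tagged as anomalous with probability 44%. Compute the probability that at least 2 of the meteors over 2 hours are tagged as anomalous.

0.4699

Thinning: the meteors that are tagged as anomalous themselves form a Poisson process with rate 0.44 × 1.8 = 0.792 per hour.
Over the interval, μ = 0.792 × 2 = 1.584 (2 hours).
P(N ≥ 2) = 1 − P(N ≤ 1) ≈ 0.4699.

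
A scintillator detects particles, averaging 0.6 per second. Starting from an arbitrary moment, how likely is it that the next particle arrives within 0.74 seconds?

Inter-arrival times are exponential with rate λ = 0.6 per second.
P(T ≤ 0.74) = 1 − e^(−λt) = 1 − e^(−0.6 × 0.74) = 1 − e^(−0.444) ≈ 0.3585.

0.3585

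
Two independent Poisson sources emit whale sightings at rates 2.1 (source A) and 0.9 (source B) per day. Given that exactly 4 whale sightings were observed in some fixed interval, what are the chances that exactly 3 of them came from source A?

0.4116

Given the total, each event is independently from source A with probability p = λ_A/(λ_A+λ_B) = 2.1/3 = 0.7000.
So K ~ Binomial(4, 2.1/3): P(K = 3) = C(4,3) · (2.1/3)^3 · (0.9/3)^1 ≈ 0.4116.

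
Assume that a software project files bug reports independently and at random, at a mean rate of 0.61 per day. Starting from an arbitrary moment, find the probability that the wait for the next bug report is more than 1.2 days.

0.4809

The wait for the next event is exponential with rate λ = 0.61 per day.
P(T > 1.2) = e^(−λt) = e^(−0.61 × 1.2) = e^(−0.732) ≈ 0.4809.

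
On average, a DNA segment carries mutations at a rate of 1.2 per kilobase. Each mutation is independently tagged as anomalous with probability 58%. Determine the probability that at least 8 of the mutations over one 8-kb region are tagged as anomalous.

Thinning: the mutations that are tagged as anomalous themselves form a Poisson process with rate 0.58 × 1.2 = 0.696 per kilobase.
Over the interval, μ = 0.696 × 8 = 5.568 (an 8-kb region = 8 kilobases).
P(N ≥ 8) = 1 − P(N ≤ 7) ≈ 0.1990.

0.1990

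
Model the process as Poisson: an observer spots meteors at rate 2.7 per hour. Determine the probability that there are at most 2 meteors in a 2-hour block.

Over the interval, μ = 2.7 × 2 = 5.4 (a 2-hour block = 2 hours).
P(N ≤ 2) = Σ_{j=0}^{2} e^(−μ) μ^j/j! ≈ 0.0948.

0.0948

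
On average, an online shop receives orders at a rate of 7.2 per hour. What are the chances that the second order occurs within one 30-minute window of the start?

Over the interval, μ = 7.2 × 0.5 = 3.6 (a 30-minute window = 0.5 hours).
The second arrival falls in the interval iff at least 2 events occur there: P(S_2 ≤ t) = P(N ≥ 2) = 1 − P(N ≤ 1) ≈ 0.8743.

0.8743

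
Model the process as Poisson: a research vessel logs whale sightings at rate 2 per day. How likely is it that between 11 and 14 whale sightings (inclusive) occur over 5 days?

Over the interval, μ = 2 × 5 = 10 (5 days).
P(11 ≤ N ≤ 14) = Σ_{j=11}^{14} e^(−10) · 10^j/j! ≈ 0.3335.

0.3335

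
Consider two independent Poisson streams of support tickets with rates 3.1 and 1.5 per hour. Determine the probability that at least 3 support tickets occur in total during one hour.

Independent Poisson processes superpose: combined rate λ = 3.1 + 1.5 = 4.6 per hour.
So μ = 4.6.
P(N ≥ 3) = 1 − P(N ≤ 2) ≈ 0.8374.

0.8374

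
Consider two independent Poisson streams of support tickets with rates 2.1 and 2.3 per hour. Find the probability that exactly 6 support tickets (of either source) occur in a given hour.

Independent Poisson processes superpose: combined rate λ = 2.1 + 2.3 = 4.4 per hour.
So μ = 4.4.
P(N = 6) = e^(−4.4) · 4.4^6/6! ≈ 0.1237.

0.1237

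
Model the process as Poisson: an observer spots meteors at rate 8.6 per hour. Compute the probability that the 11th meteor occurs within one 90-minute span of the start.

0.7396

Over the interval, μ = 8.6 × 1.5 = 12.9 (a 90-minute span = 1.5 hours).
The 11th arrival falls in the interval iff at least 11 events occur there: P(S_11 ≤ t) = P(N ≥ 11) = 1 − P(N ≤ 10) ≈ 0.7396.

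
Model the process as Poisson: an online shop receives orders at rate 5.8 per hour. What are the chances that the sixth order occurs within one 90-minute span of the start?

Over the interval, μ = 5.8 × 1.5 = 8.7 (a 90-minute span = 1.5 hours).
The sixth arrival falls in the interval iff at least 6 events occur there: P(S_6 ≤ t) = P(N ≥ 6) = 1 − P(N ≤ 5) ≈ 0.8648.

0.8648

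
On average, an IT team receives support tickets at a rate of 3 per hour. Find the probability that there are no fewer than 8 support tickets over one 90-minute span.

Over the interval, μ = 3 × 1.5 = 4.5 (a 90-minute span = 1.5 hours).
P(N ≥ 8) = 1 − P(N ≤ 7) = 1 − Σ_{j=0}^{7} e^(−μ) μ^j/j! ≈ 0.0866.

0.0866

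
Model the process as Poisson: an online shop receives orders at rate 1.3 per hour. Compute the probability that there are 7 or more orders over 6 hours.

Over the interval, μ = 1.3 × 6 = 7.8 (6 hours).
P(N ≥ 7) = 1 − P(N ≤ 6) = 1 − Σ_{j=0}^{6} e^(−μ) μ^j/j! ≈ 0.6616.

0.6616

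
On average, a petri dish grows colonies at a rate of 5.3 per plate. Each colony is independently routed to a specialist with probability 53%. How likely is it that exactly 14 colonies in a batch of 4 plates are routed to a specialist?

Thinning: the colonies that are routed to a specialist themselves form a Poisson process with rate 0.53 × 5.3 = 2.809 per plate.
Over the interval, μ = 2.809 × 4 = 11.236 (a batch of 4 plates = 4 plates).
P(N = 14) = e^(−11.236) · 11.236^14/14! ≈ 0.0773.

0.0773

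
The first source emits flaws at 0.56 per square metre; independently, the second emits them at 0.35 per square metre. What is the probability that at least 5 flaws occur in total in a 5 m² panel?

Independent Poisson processes superpose: combined rate λ = 0.56 + 0.35 = 0.91 per square metre.
Over the interval, μ = 0.91 × 5 = 4.55 (a 5 m² panel = 5 square metres).
P(N ≥ 5) = 1 − P(N ≤ 4) ≈ 0.4774.

0.4774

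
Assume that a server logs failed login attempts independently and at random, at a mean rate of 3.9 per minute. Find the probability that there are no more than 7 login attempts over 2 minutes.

Over the interval, μ = 3.9 × 2 = 7.8 (2 minutes).
P(N ≤ 7) = Σ_{j=0}^{7} e^(−μ) μ^j/j! ≈ 0.4812.

0.4812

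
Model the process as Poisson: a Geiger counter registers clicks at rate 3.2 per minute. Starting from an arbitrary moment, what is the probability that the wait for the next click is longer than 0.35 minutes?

The wait for the next event is exponential with rate λ = 3.2 per minute.
P(T > 0.35) = e^(−λt) = e^(−3.2 × 0.35) = e^(−1.12) ≈ 0.3263.

0.3263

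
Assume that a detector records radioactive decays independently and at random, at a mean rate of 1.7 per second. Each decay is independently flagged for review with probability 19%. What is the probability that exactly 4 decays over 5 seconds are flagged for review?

Thinning: the decays that are flagged for review themselves form a Poisson process with rate 0.19 × 1.7 = 0.323 per second.
Over the interval, μ = 0.323 × 5 = 1.615 (5 seconds).
P(N = 4) = e^(−1.615) · 1.615^4/4! ≈ 0.0564.

0.0564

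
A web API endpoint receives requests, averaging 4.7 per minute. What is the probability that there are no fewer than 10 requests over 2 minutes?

0.4651

Over the interval, μ = 4.7 × 2 = 9.4 (2 minutes).
P(N ≥ 10) = 1 − P(N ≤ 9) = 1 − Σ_{j=0}^{9} e^(−μ) μ^j/j! ≈ 0.4651.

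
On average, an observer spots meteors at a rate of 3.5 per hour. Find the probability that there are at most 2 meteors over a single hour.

0.3208

With mean μ = 3.5 per hour,
P(N ≤ 2) = Σ_{j=0}^{2} e^(−μ) μ^j/j! ≈ 0.3208.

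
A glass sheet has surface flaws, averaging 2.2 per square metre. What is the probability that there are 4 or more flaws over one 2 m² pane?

Over the interval, μ = 2.2 × 2 = 4.4 (a 2 m² pane = 2 square metres).
P(N ≥ 4) = 1 − P(N ≤ 3) = 1 − Σ_{j=0}^{3} e^(−μ) μ^j/j! ≈ 0.6406.

0.6406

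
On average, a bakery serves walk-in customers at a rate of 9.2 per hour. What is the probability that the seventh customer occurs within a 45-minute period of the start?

Over the interval, μ = 9.2 × 0.75 = 6.9 (a 45-minute period = 0.75 hours).
The seventh arrival falls in the interval iff at least 7 events occur there: P(S_7 ≤ t) = P(N ≥ 7) = 1 − P(N ≤ 6) ≈ 0.5353.

0.5353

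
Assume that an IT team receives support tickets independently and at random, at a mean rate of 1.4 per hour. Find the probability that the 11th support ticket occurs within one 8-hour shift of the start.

0.5638

Over the interval, μ = 1.4 × 8 = 11.2 (an 8-hour shift = 8 hours).
The 11th arrival falls in the interval iff at least 11 events occur there: P(S_11 ≤ t) = P(N ≥ 11) = 1 − P(N ≤ 10) ≈ 0.5638.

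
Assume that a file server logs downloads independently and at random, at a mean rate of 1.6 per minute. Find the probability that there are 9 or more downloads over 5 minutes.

0.4075

Over the interval, μ = 1.6 × 5 = 8 (5 minutes).
P(N ≥ 9) = 1 − P(N ≤ 8) = 1 − Σ_{j=0}^{8} e^(−μ) μ^j/j! ≈ 0.4075.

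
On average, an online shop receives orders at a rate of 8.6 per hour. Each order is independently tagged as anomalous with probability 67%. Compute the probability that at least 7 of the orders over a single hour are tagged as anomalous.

0.3555

Thinning: the orders that are tagged as anomalous themselves form a Poisson process with rate 0.67 × 8.6 = 5.762 per hour.
So μ = 5.762.
P(N ≥ 7) = 1 − P(N ≤ 6) ≈ 0.3555.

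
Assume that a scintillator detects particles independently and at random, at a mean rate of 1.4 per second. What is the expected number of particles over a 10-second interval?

14

E[N] = λt = 1.4 × 10 = 14 (a 10-second interval = 10 seconds).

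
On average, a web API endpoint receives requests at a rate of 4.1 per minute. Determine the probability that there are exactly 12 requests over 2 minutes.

0.0530

Over the interval, μ = 4.1 × 2 = 8.2 (2 minutes).
P(N = 12) = e^(−μ) μ^12/12! = e^(−8.2) · 8.2^12/479001600 ≈ 0.0530.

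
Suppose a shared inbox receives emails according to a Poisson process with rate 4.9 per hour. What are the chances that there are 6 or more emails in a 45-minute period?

Over the interval, μ = 4.9 × 0.75 = 3.675 (a 45-minute period = 0.75 hours).
P(N ≥ 6) = 1 − P(N ≤ 5) = 1 − Σ_{j=0}^{5} e^(−μ) μ^j/j! ≈ 0.1664.

0.1664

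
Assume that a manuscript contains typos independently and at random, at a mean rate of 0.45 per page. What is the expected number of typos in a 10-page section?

E[N] = λt = 0.45 × 10 = 4.5 (a 10-page section = 10 pages).

4.5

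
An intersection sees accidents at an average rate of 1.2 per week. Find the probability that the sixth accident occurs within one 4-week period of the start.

0.3490

Over the interval, μ = 1.2 × 4 = 4.8 (a 4-week period = 4 weeks).
The sixth arrival falls in the interval iff at least 6 events occur there: P(S_6 ≤ t) = P(N ≥ 6) = 1 − P(N ≤ 5) ≈ 0.3490.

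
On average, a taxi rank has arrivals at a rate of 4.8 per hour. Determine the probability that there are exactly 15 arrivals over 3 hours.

Over the interval, μ = 4.8 × 3 = 14.4 (3 hours).
P(N = 15) = e^(−μ) μ^15/15! = e^(−14.4) · 14.4^15/1307674368000 ≈ 0.1012.

0.1012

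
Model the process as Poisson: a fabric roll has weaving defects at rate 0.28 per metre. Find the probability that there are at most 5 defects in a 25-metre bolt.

0.3007

Over the interval, μ = 0.28 × 25 = 7 (a 25-metre bolt = 25 metres).
P(N ≤ 5) = Σ_{j=0}^{5} e^(−μ) μ^j/j! ≈ 0.3007.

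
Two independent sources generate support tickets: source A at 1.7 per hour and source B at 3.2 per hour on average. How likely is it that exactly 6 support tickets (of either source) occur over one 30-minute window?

Independent Poisson processes superpose: combined rate λ = 1.7 + 3.2 = 4.9 per hour.
Over the interval, μ = 4.9 × 0.5 = 2.45 (a 30-minute window = 0.5 hours).
P(N = 6) = e^(−2.45) · 2.45^6/6! ≈ 0.0259.

0.0259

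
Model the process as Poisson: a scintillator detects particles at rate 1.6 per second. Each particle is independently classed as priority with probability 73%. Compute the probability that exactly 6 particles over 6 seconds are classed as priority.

Thinning: the particles that are classed as priority themselves form a Poisson process with rate 0.73 × 1.6 = 1.168 per second.
Over the interval, μ = 1.168 × 6 = 7.008 (6 seconds).
P(N = 6) = e^(−7.008) · 7.008^6/6! ≈ 0.1488.

0.1488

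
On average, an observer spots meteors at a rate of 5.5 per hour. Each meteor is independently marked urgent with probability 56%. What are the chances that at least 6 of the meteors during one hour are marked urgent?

0.0922

Thinning: the meteors that are marked urgent themselves form a Poisson process with rate 0.56 × 5.5 = 3.08 per hour.
So μ = 3.08.
P(N ≥ 6) = 1 − P(N ≤ 5) ≈ 0.0922.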